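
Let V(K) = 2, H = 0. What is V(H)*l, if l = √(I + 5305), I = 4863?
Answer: 4*√2542 ≈ 201.67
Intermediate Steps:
l = 2*√2542 (l = √(4863 + 5305) = √10168 = 2*√2542 ≈ 100.84)
V(H)*l = 2*(2*√2542) = 4*√2542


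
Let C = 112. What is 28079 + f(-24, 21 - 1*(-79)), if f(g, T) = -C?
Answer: 27967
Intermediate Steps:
f(g, T) = -112 (f(g, T) = -1*112 = -112)
28079 + f(-24, 21 - 1*(-79)) = 28079 - 112 = 27967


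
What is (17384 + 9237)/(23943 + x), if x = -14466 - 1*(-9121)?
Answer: 26621/18598 ≈ 1.4314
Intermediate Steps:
x = -5345 (x = -14466 + 9121 = -5345)
(17384 + 9237)/(23943 + x) = (17384 + 9237)/(23943 - 5345) = 26621/18598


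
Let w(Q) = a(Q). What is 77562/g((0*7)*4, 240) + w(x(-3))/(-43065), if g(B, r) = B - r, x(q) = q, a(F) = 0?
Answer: -12927/40 ≈ -323.17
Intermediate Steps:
w(Q) = 0
77562/g((0*7)*4, 240) + w(x(-3))/(-43065) = 77562/((0*7)*4 - 1*240) + 0/(-43065) = 77562/(0*4 - 240) + 0*(-1/43065) = 77562/(0 - 240) + 0 = 77562/(-240) + 0 = 77562*(-1/240) + 0 = -12927/40 + 0 = -12927/40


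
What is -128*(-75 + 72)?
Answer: 384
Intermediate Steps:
-128*(-75 + 72) = -128*(-3) = 384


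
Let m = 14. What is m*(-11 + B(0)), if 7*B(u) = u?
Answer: -154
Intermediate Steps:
B(u) = u/7
m*(-11 + B(0)) = 14*(-11 + (⅐)*0) = 14*(-11 + 0) = 14*(-11) = -154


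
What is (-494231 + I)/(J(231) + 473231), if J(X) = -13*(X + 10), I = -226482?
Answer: -720713/470098 ≈ -1.5331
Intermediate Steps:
J(X) = -130 - 13*X (J(X) = -13*(10 + X) = -130 - 13*X)
(-494231 + I)/(J(231) + 473231) = (-494231 - 226482)/((-130 - 13*231) + 473231) = -720713/((-130 - 3003) + 473231) = -720713/(-3133 + 473231) = -720713/470098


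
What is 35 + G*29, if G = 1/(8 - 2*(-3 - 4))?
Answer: 799/22 ≈ 36.318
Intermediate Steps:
G = 1/22 (G = 1/(8 - 2*(-7)) = 1/(8 + 14) = 1/22 ≈ 0.045455)
35 + G*29 = 35 + (1/22)*29 = 35 + 29/22 = 799/22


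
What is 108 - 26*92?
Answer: -2284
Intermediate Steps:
108 - 26*92 = 108 - 2392 = -2284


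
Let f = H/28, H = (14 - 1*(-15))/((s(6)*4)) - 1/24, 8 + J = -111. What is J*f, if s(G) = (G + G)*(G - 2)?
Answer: -119/256 ≈ -0.46484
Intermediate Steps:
J = -119 (J = -8 - 111 = -119)
s(G) = 2*G*(-2 + G) (s(G) = (2*G)*(-2 + G) = 2*G*(-2 + G))
H = 7/64 (H = (14 - 1*(-15))/(((2*6*(-2 + 6))*4)) - 1/24 = (14 + 15)/(((2*6*4)*4)) - 1*1/24 = 29/((48*4)) - 1/24 = 29/192 - 1/24 = 7/64 ≈ 0.10938)
f = 1/256 (f = (7/64)/28 = (7/64)*(1/28) = 1/256 ≈ 0.0039063)
J*f = -119*1/256 = -119/256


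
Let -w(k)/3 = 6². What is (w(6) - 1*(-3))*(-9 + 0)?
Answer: 945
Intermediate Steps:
w(k) = -108 (w(k) = -3*6² = -3*36 = -108)
(w(6) - 1*(-3))*(-9 + 0) = (-108 - 1*(-3))*(-9 + 0) = (-108 + 3)*(-9) = -105*(-9) = 945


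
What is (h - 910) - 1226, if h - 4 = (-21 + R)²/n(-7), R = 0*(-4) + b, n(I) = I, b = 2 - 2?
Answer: -2195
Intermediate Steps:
b = 0
R = 0 (R = 0*(-4) + 0 = 0 + 0 = 0)
h = -59 (h = 4 + (-21 + 0)²/(-7) = 4 + (-21)²*(-⅐) = 4 + 441*(-⅐) = 4 - 63 = -59)
(h - 910) - 1226 = (-59 - 910) - 1226 = -969 - 1226 = -2195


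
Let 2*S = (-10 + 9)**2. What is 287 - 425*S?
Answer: 149/2 ≈ 74.500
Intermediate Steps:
S = 1/2 (S = (-10 + 9)**2/2 = (1/2)*(-1)**2 = (1/2)*1 = 1/2 ≈ 0.50000)
287 - 425*S = 287 - 425*1/2 = 287 - 425/2 = 149/2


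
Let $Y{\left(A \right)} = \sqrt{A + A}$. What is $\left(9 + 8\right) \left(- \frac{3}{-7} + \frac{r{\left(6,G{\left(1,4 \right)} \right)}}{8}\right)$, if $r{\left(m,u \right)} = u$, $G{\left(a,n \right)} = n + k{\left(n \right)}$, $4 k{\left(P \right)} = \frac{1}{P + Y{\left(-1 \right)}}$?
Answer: $\frac{16031}{1008} - \frac{17 i \sqrt{2}}{576} \approx 15.904 - 0.041739 i$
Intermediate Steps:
$Y{\left(A \right)} = \sqrt{2} \sqrt{A}$ ($Y{\left(A \right)} = \sqrt{2 A} = \sqrt{2} \sqrt{A}$)
$k{\left(P \right)} = \frac{1}{4 \left(P + i \sqrt{2}\right)}$ ($k{\left(P \right)} = \frac{1}{4 \left(P + \sqrt{2} \sqrt{-1}\right)} = \frac{1}{4 \left(P + \sqrt{2} i\right)} = \frac{1}{4 \left(P + i \sqrt{2}\right)}$)
$G{\left(a,n \right)} = n + \frac{1}{4 \left(n + i \sqrt{2}\right)}$
$\left(9 + 8\right) \left(- \frac{3}{-7} + \frac{r{\left(6,G{\left(1,4 \right)} \right)}}{8}\right) = \left(9 + 8\right) \left(- \frac{3}{-7} + \frac{\frac{1}{4 + i \sqrt{2}} \left(\frac{1}{4} + 4 \left(4 + i \sqrt{2}\right)\right)}{8}\right) = 17 \left(\left(-3\right) \left(- \frac{1}{7}\right) + \frac{\frac{1}{4} + \left(16 + 4 i \sqrt{2}\right)}{4 + i \sqrt{2}} \cdot \frac{1}{8}\right) = 17 \left(\frac{3}{7} + \frac{\frac{65}{4} + 4 i \sqrt{2}}{4 + i \sqrt{2}} \cdot \frac{1}{8}\right) = 17 \left(\frac{3}{7} + \frac{\frac{65}{4} + 4 i \sqrt{2}}{8 \left(4 + i \sqrt{2}\right)}\right) = \frac{51}{7} + \frac{17 \left(\frac{65}{4} + 4 i \sqrt{2}\right)}{8 \left(4 + i \sqrt{2}\right)}$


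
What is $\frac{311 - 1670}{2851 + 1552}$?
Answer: $- \frac{1359}{4403} \approx -0.30865$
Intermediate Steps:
$\frac{311 - 1670}{2851 + 1552} = - \frac{1359}{4403}$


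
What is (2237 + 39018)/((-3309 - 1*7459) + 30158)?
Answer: 8251/3878 ≈ 2.1276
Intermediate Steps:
(2237 + 39018)/((-3309 - 1*7459) + 30158) = 41255/((-3309 - 7459) + 30158) = 41255/(-10768 + 30158) = 41255/19390 = 41255*(1/19390) = 8251/3878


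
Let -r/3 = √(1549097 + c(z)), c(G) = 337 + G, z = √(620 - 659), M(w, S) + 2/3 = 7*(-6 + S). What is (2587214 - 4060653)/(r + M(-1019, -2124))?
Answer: 1473439/(44732/3 + 3*√(1549434 + I*√39)) ≈ 79.026 - 3.1897e-5*I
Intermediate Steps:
M(w, S) = -128/3 + 7*S (M(w, S) = -⅔ + 7*(-6 + S) = -⅔ + (-42 + 7*S) = -128/3 + 7*S)
z = I*√39 (z = √(-39) = I*√39 ≈ 6.245*I)
r = -3*√(1549434 + I*√39) (r = -3*√(1549097 + (337 + I*√39)) = -3*√(1549434 + I*√39) ≈ -3734.3 - 0.0075255*I)
(2587214 - 4060653)/(r + M(-1019, -2124)) = (2587214 - 4060653)/(-3*√(1549434 + I*√39) + (-128/3 + 7*(-2124))) = -1473439/(-3*√(1549434 + I*√39) + (-128/3 - 14868)) = -1473439/(-3*√(1549434 + I*√39) - 44732/3) = -1473439/(-44732/3 - 3*√(1549434 + I*√39))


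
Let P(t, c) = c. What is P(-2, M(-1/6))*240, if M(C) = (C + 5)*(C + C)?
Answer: -1160/3 ≈ -386.67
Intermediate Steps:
M(C) = 2*C*(5 + C) (M(C) = (5 + C)*(2*C) = 2*C*(5 + C))
P(-2, M(-1/6))*240 = (2*(-1/6)*(5 - 1/6))*240 = (2*(-1*⅙)*(5 - 1*⅙))*240 = (2*(-⅙)*(5 - ⅙))*240 = (2*(-⅙)*(29/6))*240 = -29/18*240 = -1160/3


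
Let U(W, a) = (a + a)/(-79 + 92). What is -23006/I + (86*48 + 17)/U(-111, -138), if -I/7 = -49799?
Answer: -18790283461/96211668 ≈ -195.30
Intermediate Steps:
U(W, a) = 2*a/13 (U(W, a) = (2*a)/13 = (2*a)*(1/13) = 2*a/13)
I = 348593 (I = -7*(-49799) = 348593)
-23006/I + (86*48 + 17)/U(-111, -138) = -23006/348593 + (86*48 + 17)/(((2/13)*(-138))) = -23006*1/348593 + (4128 + 17)/(-276/13) = -23006/348593 + 4145*(-13/276) = -23006/348593 - 53885/276 = -18790283461/96211668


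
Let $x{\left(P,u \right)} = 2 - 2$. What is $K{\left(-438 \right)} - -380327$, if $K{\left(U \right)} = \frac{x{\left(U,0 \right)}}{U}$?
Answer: $380327$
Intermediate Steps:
$x{\left(P,u \right)} = 0$ ($x{\left(P,u \right)} = 2 - 2 = 0$)
$K{\left(U \right)} = 0$ ($K{\left(U \right)} = \frac{0}{U} = 0$)
$K{\left(-438 \right)} - -380327 = 0 - -380327 = 0 + 380327 = 380327$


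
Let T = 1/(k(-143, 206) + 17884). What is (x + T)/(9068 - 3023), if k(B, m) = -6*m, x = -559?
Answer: -100067/1082120 ≈ -0.092473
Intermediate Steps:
T = 1/16648 (T = 1/(-6*206 + 17884) = 1/(-1236 + 17884) = 1/16648 ≈ 6.0067e-5)
(x + T)/(9068 - 3023) = (-559 + 1/16648)/(9068 - 3023) = -9306231/16648/6045 = -9306231/16648*1/6045 = -100067/1082120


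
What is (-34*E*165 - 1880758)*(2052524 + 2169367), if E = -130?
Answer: -4861330167078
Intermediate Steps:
(-34*E*165 - 1880758)*(2052524 + 2169367) = (-34*(-130)*165 - 1880758)*(2052524 + 2169367) = (4420*165 - 1880758)*4221891 = (729300 - 1880758)*4221891 = -1151458*4221891 = -4861330167078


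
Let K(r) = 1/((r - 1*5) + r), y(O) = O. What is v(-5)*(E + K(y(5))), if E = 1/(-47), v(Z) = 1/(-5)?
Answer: -42/1175 ≈ -0.035745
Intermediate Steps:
K(r) = 1/(-5 + 2*r) (K(r) = 1/((r - 5) + r) = 1/((-5 + r) + r) = 1/(-5 + 2*r))
v(Z) = -1/5
E = -1/47 ≈ -0.021277
v(-5)*(E + K(y(5))) = -(-1/47 + 1/(-5 + 2*5))/5 = -(-1/47 + 1/(-5 + 10))/5 = -(-1/47 + 1/5)/5 = -1/5*42/235 = -42/1175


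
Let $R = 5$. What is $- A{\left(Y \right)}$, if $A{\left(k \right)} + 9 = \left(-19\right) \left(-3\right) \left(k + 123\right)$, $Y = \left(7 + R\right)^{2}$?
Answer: $-15210$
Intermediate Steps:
$Y = 144$ ($Y = \left(7 + 5\right)^{2} = 12^{2} = 144$)
$A{\left(k \right)} = 7002 + 57 k$ ($A{\left(k \right)} = -9 + \left(-19\right) \left(-3\right) \left(k + 123\right) = -9 + 57 \left(123 + k\right) = -9 + \left(7011 + 57 k\right) = 7002 + 57 k$)
$- A{\left(Y \right)} = - (7002 + 57 \cdot 144) = - (7002 + 8208) = \left(-1\right) 15210 = -15210$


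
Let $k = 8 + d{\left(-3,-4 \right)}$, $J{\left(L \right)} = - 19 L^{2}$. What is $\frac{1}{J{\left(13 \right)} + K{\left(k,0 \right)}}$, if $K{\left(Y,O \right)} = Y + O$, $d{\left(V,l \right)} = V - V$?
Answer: $- \frac{1}{3203} \approx -0.00031221$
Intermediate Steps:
$d{\left(V,l \right)} = 0$
$k = 8$ ($k = 8 + 0 = 8$)
$K{\left(Y,O \right)} = O + Y$
$\frac{1}{J{\left(13 \right)} + K{\left(k,0 \right)}} = \frac{1}{- 19 \cdot 13^{2} + \left(0 + 8\right)} = \frac{1}{\left(-19\right) 169 + 8} = \frac{1}{-3211 + 8} = \frac{1}{-3203} = - \frac{1}{3203}$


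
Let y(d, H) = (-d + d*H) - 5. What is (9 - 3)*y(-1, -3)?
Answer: -6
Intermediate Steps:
y(d, H) = -5 - d + H*d (y(d, H) = (-d + H*d) - 5 = -5 - d + H*d)
(9 - 3)*y(-1, -3) = (9 - 3)*(-5 - 1*(-1) - 3*(-1)) = 6*(-5 + 1 + 3) = 6*(-1) = -6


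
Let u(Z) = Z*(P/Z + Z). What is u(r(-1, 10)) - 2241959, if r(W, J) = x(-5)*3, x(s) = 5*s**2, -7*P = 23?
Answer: -14709361/7 ≈ -2.1013e+6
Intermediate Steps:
P = -23/7 (P = -1/7*23 = -23/7 ≈ -3.2857)
r(W, J) = 375 (r(W, J) = (5*(-5)**2)*3 = (5*25)*3 = 125*3 = 375)
u(Z) = Z*(Z - 23/(7*Z)) (u(Z) = Z*(-23/(7*Z) + Z) = Z*(Z - 23/(7*Z)))
u(r(-1, 10)) - 2241959 = (-23/7 + 375**2) - 2241959 = (-23/7 + 140625) - 2241959 = 984352/7 - 2241959 = -14709361/7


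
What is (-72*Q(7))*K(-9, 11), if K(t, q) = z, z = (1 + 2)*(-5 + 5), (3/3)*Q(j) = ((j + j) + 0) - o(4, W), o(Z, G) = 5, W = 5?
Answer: 0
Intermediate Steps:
Q(j) = -5 + 2*j (Q(j) = ((j + j) + 0) - 1*5 = (2*j + 0) - 5 = 2*j - 5 = -5 + 2*j)
z = 0 (z = 3*0 = 0)
K(t, q) = 0
(-72*Q(7))*K(-9, 11) = -72*(-5 + 2*7)*0 = -72*(-5 + 14)*0 = -72*9*0 = -648*0 = 0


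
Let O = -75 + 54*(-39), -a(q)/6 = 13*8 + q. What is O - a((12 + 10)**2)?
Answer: 1347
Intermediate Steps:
a(q) = -624 - 6*q (a(q) = -6*(13*8 + q) = -6*(104 + q) = -624 - 6*q)
O = -2181 (O = -75 - 2106 = -2181)
O - a((12 + 10)**2) = -2181 - (-624 - 6*(12 + 10)**2) = -2181 - (-624 - 6*22**2) = -2181 - (-624 - 6*484) = -2181 - (-624 - 2904) = -2181 - 1*(-3528) = -2181 + 3528 = 1347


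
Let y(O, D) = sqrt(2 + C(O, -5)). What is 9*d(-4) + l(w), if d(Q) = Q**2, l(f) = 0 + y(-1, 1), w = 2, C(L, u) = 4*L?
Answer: 144 + I*sqrt(2) ≈ 144.0 + 1.4142*I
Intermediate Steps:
y(O, D) = sqrt(2 + 4*O)
l(f) = I*sqrt(2) (l(f) = 0 + sqrt(2 + 4*(-1)) = 0 + sqrt(2 - 4) = 0 + sqrt(-2) = 0 + I*sqrt(2) = I*sqrt(2))
9*d(-4) + l(w) = 9*(-4)**2 + I*sqrt(2) = 9*16 + I*sqrt(2) = 144 + I*sqrt(2)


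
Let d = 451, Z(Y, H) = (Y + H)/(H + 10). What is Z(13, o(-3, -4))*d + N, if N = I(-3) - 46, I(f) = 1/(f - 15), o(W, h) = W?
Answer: 75377/126 ≈ 598.23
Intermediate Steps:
Z(Y, H) = (H + Y)/(10 + H)
I(f) = 1/(-15 + f)
N = -829/18 (N = 1/(-15 - 3) - 46 = 1/(-18) - 46 = -1/18 - 46 = -829/18 ≈ -46.056)
Z(13, o(-3, -4))*d + N = ((-3 + 13)/(10 - 3))*451 - 829/18 = (10/7)*451 - 829/18 = 4510/7 - 829/18 = 75377/126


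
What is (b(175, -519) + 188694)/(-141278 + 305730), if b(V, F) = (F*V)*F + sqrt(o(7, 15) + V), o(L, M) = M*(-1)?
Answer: 47326869/164452 + sqrt(10)/41113 ≈ 287.79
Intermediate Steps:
o(L, M) = -M
b(V, F) = sqrt(-15 + V) + V*F**2 (b(V, F) = (F*V)*F + sqrt(-1*15 + V) = V*F**2 + sqrt(-15 + V) = sqrt(-15 + V) + V*F**2)
(b(175, -519) + 188694)/(-141278 + 305730) = ((sqrt(-15 + 175) + 175*(-519)**2) + 188694)/(-141278 + 305730) = ((sqrt(160) + 175*269361) + 188694)/164452 = ((4*sqrt(10) + 47138175) + 188694)*(1/164452) = ((47138175 + 4*sqrt(10)) + 188694)*(1/164452) = (47326869 + 4*sqrt(10))*(1/164452) = 47326869/164452 + sqrt(10)/41113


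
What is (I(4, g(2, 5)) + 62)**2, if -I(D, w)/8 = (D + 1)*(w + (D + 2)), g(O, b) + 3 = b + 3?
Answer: 142884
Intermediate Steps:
g(O, b) = b (g(O, b) = -3 + (b + 3) = -3 + (3 + b) = b)
I(D, w) = -8*(1 + D)*(2 + D + w) (I(D, w) = -8*(D + 1)*(w + (D + 2)) = -8*(1 + D)*(w + (2 + D)) = -8*(1 + D)*(2 + D + w))
(I(4, g(2, 5)) + 62)**2 = ((-16 - 24*4 - 8*5 - 8*4**2 - 8*4*5) + 62)**2 = ((-16 - 96 - 40 - 8*16 - 160) + 62)**2 = ((-16 - 96 - 40 - 128 - 160) + 62)**2 = (-440 + 62)**2 = (-378)**2 = 142884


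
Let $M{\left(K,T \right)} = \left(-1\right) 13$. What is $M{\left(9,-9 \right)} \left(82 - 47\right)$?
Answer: $-455$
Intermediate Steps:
$M{\left(K,T \right)} = -13$
$M{\left(9,-9 \right)} \left(82 - 47\right) = - 13 \left(82 - 47\right) = \left(-13\right) 35 = -455$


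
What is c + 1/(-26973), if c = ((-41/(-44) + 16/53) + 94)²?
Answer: 1330355482461701/146685215952 ≈ 9069.5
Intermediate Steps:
c = 49321747225/5438224 (c = ((-41*(-1/44) + 16*(1/53)) + 94)² = ((41/44 + 16/53) + 94)² = (2877/2332 + 94)² = (222085/2332)² = 49321747225/5438224 ≈ 9069.5)
c + 1/(-26973) = 49321747225/5438224 + 1/(-26973) = 49321747225/5438224 - 1/26973 = 1330355482461701/146685215952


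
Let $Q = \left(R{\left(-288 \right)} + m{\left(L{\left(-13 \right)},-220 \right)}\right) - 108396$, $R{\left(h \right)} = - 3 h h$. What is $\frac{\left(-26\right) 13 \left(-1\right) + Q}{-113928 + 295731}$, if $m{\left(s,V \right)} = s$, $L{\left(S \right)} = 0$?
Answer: $- \frac{356890}{181803} \approx -1.9631$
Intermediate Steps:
$R{\left(h \right)} = - 3 h^{2}$
$Q = -357228$ ($Q = \left(- 3 \left(-288\right)^{2} + 0\right) - 108396 = \left(\left(-3\right) 82944 + 0\right) - 108396 = \left(-248832 + 0\right) - 108396 = -248832 - 108396 = -357228$)
$\frac{\left(-26\right) 13 \left(-1\right) + Q}{-113928 + 295731} = \frac{\left(-26\right) 13 \left(-1\right) - 357228}{-113928 + 295731} = \frac{\left(-338\right) \left(-1\right) - 357228}{181803} = \left(338 - 357228\right) \frac{1}{181803} = \left(-356890\right) \frac{1}{181803} = - \frac{356890}{181803}$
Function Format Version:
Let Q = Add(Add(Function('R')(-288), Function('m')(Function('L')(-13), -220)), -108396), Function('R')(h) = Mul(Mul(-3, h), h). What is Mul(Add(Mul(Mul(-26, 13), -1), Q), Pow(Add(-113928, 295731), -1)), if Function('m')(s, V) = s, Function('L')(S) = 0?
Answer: Rational(-356890, 181803) ≈ -1.9631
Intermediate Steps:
Function('R')(h) = Mul(-3, Pow(h, 2))
Q = -357228 (Q = Add(Add(Mul(-3, Pow(-288, 2)), 0), -108396) = Add(Add(Mul(-3, 82944), 0), -108396) = Add(Add(-248832, 0), -108396) = Add(-248832, -108396) = -357228)
Mul(Add(Mul(Mul(-26, 13), -1), Q), Pow(Add(-113928, 295731), -1)) = Mul(Add(Mul(Mul(-26, 13), -1), -357228), Pow(Add(-113928, 295731), -1)) = Mul(Add(Mul(-338, -1), -357228), Pow(181803, -1)) = Mul(Add(338, -357228), Rational(1, 181803)) = Mul(-356890, Rational(1, 181803)) = Rational(-356890, 181803)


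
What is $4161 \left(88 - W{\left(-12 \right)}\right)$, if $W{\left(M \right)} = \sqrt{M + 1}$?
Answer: $366168 - 4161 i \sqrt{11} \approx 3.6617 \cdot 10^{5} - 13800.0 i$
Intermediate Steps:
$W{\left(M \right)} = \sqrt{1 + M}$
$4161 \left(88 - W{\left(-12 \right)}\right) = 4161 \left(88 - \sqrt{1 - 12}\right) = 4161 \left(88 - \sqrt{-11}\right) = 4161 \left(88 - i \sqrt{11}\right) = 366168 - 4161 i \sqrt{11}$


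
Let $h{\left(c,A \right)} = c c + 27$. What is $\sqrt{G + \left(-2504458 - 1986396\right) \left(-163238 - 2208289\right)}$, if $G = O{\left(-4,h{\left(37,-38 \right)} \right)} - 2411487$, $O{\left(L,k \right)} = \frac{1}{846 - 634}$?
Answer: $\frac{\sqrt{119665412396487809}}{106} \approx 3.2635 \cdot 10^{6}$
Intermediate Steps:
$h{\left(c,A \right)} = 27 + c^{2}$ ($h{\left(c,A \right)} = c^{2} + 27 = 27 + c^{2}$)
$O{\left(L,k \right)} = \frac{1}{212}$
$G = - \frac{511235243}{212}$ ($G = \frac{1}{212} - 2411487 = - \frac{511235243}{212} \approx -2.4115 \cdot 10^{6}$)
$\sqrt{G + \left(-2504458 - 1986396\right) \left(-163238 - 2208289\right)} = \sqrt{- \frac{511235243}{212} + \left(-2504458 - 1986396\right) \left(-163238 - 2208289\right)} = \sqrt{- \frac{511235243}{212} - -10650181514058} = \sqrt{- \frac{511235243}{212} + 10650181514058} = \sqrt{\frac{2257837969745053}{212}} = \frac{\sqrt{119665412396487809}}{106}$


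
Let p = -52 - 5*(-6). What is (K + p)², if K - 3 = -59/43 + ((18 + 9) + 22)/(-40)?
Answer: 1379899609/2958400 ≈ 466.43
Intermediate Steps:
K = 693/1720 (K = 3 + (-59/43 + ((18 + 9) + 22)/(-40)) = 3 + (-59*1/43 + (27 + 22)*(-1/40)) = 3 + (-59/43 + 49*(-1/40)) = 3 + (-59/43 - 49/40) = 3 - 4467/1720 = 693/1720 ≈ 0.40291)
p = -22 (p = -52 - 1*(-30) = -52 + 30 = -22)
(K + p)² = (693/1720 - 22)² = (-37147/1720)² = 1379899609/2958400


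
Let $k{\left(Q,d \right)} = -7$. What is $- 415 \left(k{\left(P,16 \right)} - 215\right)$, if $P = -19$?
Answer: $92130$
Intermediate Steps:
$- 415 \left(k{\left(P,16 \right)} - 215\right) = - 415 \left(-7 - 215\right) = \left(-415\right) \left(-222\right) = 92130$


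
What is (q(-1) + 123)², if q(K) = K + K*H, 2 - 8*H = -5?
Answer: 938961/64 ≈ 14671.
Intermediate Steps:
H = 7/8 (H = ¼ - ⅛*(-5) = ¼ + 5/8 = 7/8 ≈ 0.87500)
q(K) = 15*K/8 (q(K) = K + K*(7/8) = K + 7*K/8 = 15*K/8)
(q(-1) + 123)² = ((15/8)*(-1) + 123)² = (-15/8 + 123)² = (969/8)² = 938961/64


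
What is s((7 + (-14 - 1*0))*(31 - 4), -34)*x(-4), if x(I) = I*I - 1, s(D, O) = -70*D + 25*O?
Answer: 185700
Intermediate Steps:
x(I) = -1 + I² (x(I) = I² - 1 = -1 + I²)
s((7 + (-14 - 1*0))*(31 - 4), -34)*x(-4) = (-70*(7 + (-14 - 1*0))*(31 - 4) + 25*(-34))*(-1 + (-4)²) = (-70*(7 + (-14 + 0))*27 - 850)*(-1 + 16) = (-70*(7 - 14)*27 - 850)*15 = (-(-490)*27 - 850)*15 = (-70*(-189) - 850)*15 = (13230 - 850)*15 = 12380*15 = 185700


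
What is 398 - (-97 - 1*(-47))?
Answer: 448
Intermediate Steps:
398 - (-97 - 1*(-47)) = 398 - (-97 + 47) = 398 - 1*(-50) = 398 + 50 = 448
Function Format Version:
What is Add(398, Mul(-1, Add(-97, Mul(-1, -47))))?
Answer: 448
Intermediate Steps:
Add(398, Mul(-1, Add(-97, Mul(-1, -47)))) = Add(398, Mul(-1, Add(-97, 47))) = Add(398, Mul(-1, -50)) = Add(398, 50) = 448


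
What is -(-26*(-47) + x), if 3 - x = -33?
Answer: -1258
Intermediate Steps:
x = 36 (x = 3 - 1*(-33) = 3 + 33 = 36)
-(-26*(-47) + x) = -(-26*(-47) + 36) = -(1222 + 36) = -1*1258 = -1258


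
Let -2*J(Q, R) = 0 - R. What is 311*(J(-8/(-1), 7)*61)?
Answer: 132797/2 ≈ 66399.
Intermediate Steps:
J(Q, R) = R/2 (J(Q, R) = -(0 - R)/2 = -(-1)*R/2 = R/2)
311*(J(-8/(-1), 7)*61) = 311*(((½)*7)*61) = 311*((7/2)*61) = 311*(427/2) = 132797/2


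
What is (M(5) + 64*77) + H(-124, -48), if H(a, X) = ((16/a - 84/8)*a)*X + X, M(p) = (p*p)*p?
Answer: -58259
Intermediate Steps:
M(p) = p³ (M(p) = p²*p = p³)
H(a, X) = X + X*a*(-21/2 + 16/a) (H(a, X) = ((16/a - 84*⅛)*a)*X + X = ((16/a - 21/2)*a)*X + X = ((-21/2 + 16/a)*a)*X + X = (a*(-21/2 + 16/a))*X + X = X*a*(-21/2 + 16/a) + X = X + X*a*(-21/2 + 16/a))
(M(5) + 64*77) + H(-124, -48) = (5³ + 64*77) + (½)*(-48)*(34 - 21*(-124)) = (125 + 4928) + (½)*(-48)*(34 + 2604) = 5053 + (½)*(-48)*2638 = 5053 - 63312 = -58259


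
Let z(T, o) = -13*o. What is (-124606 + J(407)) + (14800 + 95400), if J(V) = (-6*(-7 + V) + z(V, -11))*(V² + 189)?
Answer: -374310772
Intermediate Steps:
J(V) = (185 - 6*V)*(189 + V²) (J(V) = (-6*(-7 + V) - 13*(-11))*(V² + 189) = ((42 - 6*V) + 143)*(189 + V²) = (185 - 6*V)*(189 + V²))
(-124606 + J(407)) + (14800 + 95400) = (-124606 + (34965 - 1134*407 - 6*407³ + 185*407²)) + (14800 + 95400) = (-124606 + (34965 - 461538 - 6*67419143 + 185*165649)) + 110200 = (-124606 + (34965 - 461538 - 404514858 + 30645065)) + 110200 = (-124606 - 374296366) + 110200 = -374420972 + 110200 = -374310772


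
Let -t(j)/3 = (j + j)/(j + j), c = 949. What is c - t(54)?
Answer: 952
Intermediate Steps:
t(j) = -3 (t(j) = -3*(j + j)/(j + j) = -3*2*j/(2*j) = -3*2*j*1/(2*j) = -3*1 = -3)
c - t(54) = 949 - 1*(-3) = 949 + 3 = 952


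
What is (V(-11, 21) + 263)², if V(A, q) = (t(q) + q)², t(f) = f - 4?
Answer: 2913849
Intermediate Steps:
t(f) = -4 + f
V(A, q) = (-4 + 2*q)² (V(A, q) = ((-4 + q) + q)² = (-4 + 2*q)²)
(V(-11, 21) + 263)² = (4*(-2 + 21)² + 263)² = (4*19² + 263)² = (4*361 + 263)² = (1444 + 263)² = 1707² = 2913849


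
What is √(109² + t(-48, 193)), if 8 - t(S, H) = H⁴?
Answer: 4*I*√86717257 ≈ 37249.0*I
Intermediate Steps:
t(S, H) = 8 - H⁴
√(109² + t(-48, 193)) = √(109² + (8 - 1*193⁴)) = √(11881 + (8 - 1*1387488001)) = √(11881 + (8 - 1387488001)) = √(11881 - 1387487993) = √(-1387476112) = 4*I*√86717257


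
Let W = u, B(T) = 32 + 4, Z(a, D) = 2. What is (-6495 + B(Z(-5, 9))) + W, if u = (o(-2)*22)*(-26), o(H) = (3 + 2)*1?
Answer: -9319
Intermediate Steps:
o(H) = 5 (o(H) = 5*1 = 5)
B(T) = 36
u = -2860 (u = (5*22)*(-26) = 110*(-26) = -2860)
W = -2860
(-6495 + B(Z(-5, 9))) + W = (-6495 + 36) - 2860 = -6459 - 2860 = -9319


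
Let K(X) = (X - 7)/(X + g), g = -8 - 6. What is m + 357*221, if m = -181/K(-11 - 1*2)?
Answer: 1573053/20 ≈ 78653.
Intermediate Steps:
g = -14
K(X) = (-7 + X)/(-14 + X) (K(X) = (X - 7)/(X - 14) = (-7 + X)/(-14 + X))
m = -4887/20 (m = -181*(-14 + (-11 - 1*2))/(-7 + (-11 - 1*2)) = -181*(-14 + (-11 - 2))/(-7 + (-11 - 2)) = -181*(-14 - 13)/(-7 - 13) = -181/(-20/(-27)) = -181/((-1/27*(-20))) = -181/20/27 = -181*27/20 = -4887/20 ≈ -244.35)
m + 357*221 = -4887/20 + 357*221 = -4887/20 + 78897 = 1573053/20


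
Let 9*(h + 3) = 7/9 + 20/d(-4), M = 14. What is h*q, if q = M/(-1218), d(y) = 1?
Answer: 56/7047 ≈ 0.0079466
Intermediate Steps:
q = -1/87 (q = 14/(-1218) = 14*(-1/1218) = -1/87 ≈ -0.011494)
h = -56/81 (h = -3 + (7/9 + 20/1)/9 = -3 + (7*(⅑) + 20*1)/9 = -3 + (7/9 + 20)/9 = -3 + (⅑)*(187/9) = -3 + 187/81 = -56/81 ≈ -0.69136)
h*q = -56/81*(-1/87) = 56/7047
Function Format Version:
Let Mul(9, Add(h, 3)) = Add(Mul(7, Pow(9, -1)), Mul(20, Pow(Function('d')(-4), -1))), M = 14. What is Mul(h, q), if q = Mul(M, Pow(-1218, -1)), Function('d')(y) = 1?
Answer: Rational(56, 7047) ≈ 0.0079466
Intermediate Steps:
q = Rational(-1, 87) (q = Mul(14, Pow(-1218, -1)) = Mul(14, Rational(-1, 1218)) = Rational(-1, 87) ≈ -0.011494)
h = Rational(-56, 81) (h = Add(-3, Mul(Rational(1, 9), Add(Mul(7, Pow(9, -1)), Mul(20, Pow(1, -1))))) = Add(-3, Mul(Rational(1, 9), Add(Mul(7, Rational(1, 9)), Mul(20, 1)))) = Add(-3, Mul(Rational(1, 9), Add(Rational(7, 9), 20))) = Add(-3, Mul(Rational(1, 9), Rational(187, 9))) = Add(-3, Rational(187, 81)) = Rational(-56, 81) ≈ -0.69136)
Mul(h, q) = Mul(Rational(-56, 81), Rational(-1, 87)) = Rational(56, 7047)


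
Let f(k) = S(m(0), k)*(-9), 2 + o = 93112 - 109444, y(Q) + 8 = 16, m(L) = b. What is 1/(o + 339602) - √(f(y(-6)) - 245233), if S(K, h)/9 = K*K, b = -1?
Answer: 1/323268 - I*√245314 ≈ 3.0934e-6 - 495.29*I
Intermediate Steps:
m(L) = -1
S(K, h) = 9*K² (S(K, h) = 9*(K*K) = 9*K²)
y(Q) = 8 (y(Q) = -8 + 16 = 8)
o = -16334 (o = -2 + (93112 - 109444) = -2 - 16332 = -16334)
f(k) = -81 (f(k) = (9*(-1)²)*(-9) = (9*1)*(-9) = 9*(-9) = -81)
1/(o + 339602) - √(f(y(-6)) - 245233) = 1/(-16334 + 339602) - √(-81 - 245233) = 1/323268 - √(-245314) = 1/323268 - I*√245314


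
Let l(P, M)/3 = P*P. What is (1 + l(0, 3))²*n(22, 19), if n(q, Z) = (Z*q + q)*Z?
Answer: 8360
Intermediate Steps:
l(P, M) = 3*P² (l(P, M) = 3*(P*P) = 3*P²)
n(q, Z) = Z*(q + Z*q) (n(q, Z) = (q + Z*q)*Z = Z*(q + Z*q))
(1 + l(0, 3))²*n(22, 19) = (1 + 3*0²)²*(19*22*(1 + 19)) = (1 + 3*0)²*(19*22*20) = (1 + 0)²*8360 = 1²*8360 = 1*8360 = 8360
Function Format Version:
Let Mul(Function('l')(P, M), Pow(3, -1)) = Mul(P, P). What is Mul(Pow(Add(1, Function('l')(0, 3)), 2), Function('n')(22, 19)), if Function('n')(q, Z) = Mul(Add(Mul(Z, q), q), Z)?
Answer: 8360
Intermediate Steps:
Function('l')(P, M) = Mul(3, Pow(P, 2)) (Function('l')(P, M) = Mul(3, Mul(P, P)) = Mul(3, Pow(P, 2)))
Function('n')(q, Z) = Mul(Z, Add(q, Mul(Z, q))) (Function('n')(q, Z) = Mul(Add(q, Mul(Z, q)), Z) = Mul(Z, Add(q, Mul(Z, q))))
Mul(Pow(Add(1, Function('l')(0, 3)), 2), Function('n')(22, 19)) = Mul(Pow(Add(1, Mul(3, Pow(0, 2))), 2), Mul(19, 22, Add(1, 19))) = Mul(Pow(Add(1, Mul(3, 0)), 2), Mul(19, 22, 20)) = Mul(Pow(Add(1, 0), 2), 8360) = Mul(Pow(1, 2), 8360) = Mul(1, 8360) = 8360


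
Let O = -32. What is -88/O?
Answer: 11/4 ≈ 2.7500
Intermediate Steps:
-88/O = -88/(-32) = -1/32*(-88) = 11/4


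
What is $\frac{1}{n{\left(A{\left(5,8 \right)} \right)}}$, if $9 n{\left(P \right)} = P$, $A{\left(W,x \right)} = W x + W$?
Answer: $\frac{1}{5} \approx 0.2$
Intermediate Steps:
$A{\left(W,x \right)} = W + W x$
$n{\left(P \right)} = \frac{P}{9}$
$\frac{1}{n{\left(A{\left(5,8 \right)} \right)}} = \frac{1}{\frac{1}{9} \cdot 5 \left(1 + 8\right)} = \frac{1}{\frac{1}{9} \cdot 5 \cdot 9} = \frac{1}{\frac{1}{9} \cdot 45} = \frac{1}{5}$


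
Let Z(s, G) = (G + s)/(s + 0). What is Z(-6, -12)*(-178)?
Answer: -534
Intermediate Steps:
Z(s, G) = (G + s)/s
Z(-6, -12)*(-178) = ((-12 - 6)/(-6))*(-178) = -⅙*(-18)*(-178) = 3*(-178) = -534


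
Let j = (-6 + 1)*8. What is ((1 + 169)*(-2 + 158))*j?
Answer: -1060800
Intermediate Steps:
j = -40 (j = -5*8 = -40)
((1 + 169)*(-2 + 158))*j = ((1 + 169)*(-2 + 158))*(-40) = (170*156)*(-40) = 26520*(-40) = -1060800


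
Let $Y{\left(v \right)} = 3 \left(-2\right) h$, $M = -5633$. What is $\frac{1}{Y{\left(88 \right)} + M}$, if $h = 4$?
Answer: $- \frac{1}{5657} \approx -0.00017677$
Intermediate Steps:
$Y{\left(v \right)} = -24$ ($Y{\left(v \right)} = 3 \left(-2\right) 4 = \left(-6\right) 4 = -24$)
$\frac{1}{Y{\left(88 \right)} + M} = \frac{1}{-24 - 5633} = \frac{1}{-5657} = - \frac{1}{5657}$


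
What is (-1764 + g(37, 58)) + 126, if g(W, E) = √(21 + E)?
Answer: -1638 + √79 ≈ -1629.1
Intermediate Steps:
(-1764 + g(37, 58)) + 126 = (-1764 + √(21 + 58)) + 126 = (-1764 + √79) + 126 = -1638 + √79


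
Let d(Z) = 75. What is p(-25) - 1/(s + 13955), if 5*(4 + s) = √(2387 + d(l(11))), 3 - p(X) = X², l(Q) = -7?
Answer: -3026501552961/4865757563 + 5*√2462/4865757563 ≈ -622.00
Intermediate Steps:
p(X) = 3 - X²
s = -4 + √2462/5 (s = -4 + √(2387 + 75)/5 = -4 + √2462/5 ≈ 5.9237)
p(-25) - 1/(s + 13955) = (3 - 1*(-25)²) - 1/((-4 + √2462/5) + 13955) = (3 - 1*625) - 1/(13951 + √2462/5) = (3 - 625) - 1/(13951 + √2462/5) = -622 - 1/(13951 + √2462/5)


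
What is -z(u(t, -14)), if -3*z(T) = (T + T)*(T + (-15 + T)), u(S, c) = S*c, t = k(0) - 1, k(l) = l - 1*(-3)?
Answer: 3976/3 ≈ 1325.3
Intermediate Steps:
k(l) = 3 + l (k(l) = l + 3 = 3 + l)
t = 2 (t = (3 + 0) - 1 = 3 - 1 = 2)
z(T) = -2*T*(-15 + 2*T)/3 (z(T) = -(T + T)*(T + (-15 + T))/3 = -2*T*(-15 + 2*T)/3)
-z(u(t, -14)) = -2*2*(-14)*(15 - 4*(-14))/3 = -2*(-28)*(15 - 2*(-28))/3 = -2*(-28)*(15 + 56)/3 = -2*(-28)*71/3 = -1*(-3976/3) = 3976/3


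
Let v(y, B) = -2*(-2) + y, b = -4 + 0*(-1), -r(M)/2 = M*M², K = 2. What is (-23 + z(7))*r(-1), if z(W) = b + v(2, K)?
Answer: -42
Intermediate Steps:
r(M) = -2*M³ (r(M) = -2*M*M² = -2*M³)
b = -4 (b = -4 + 0 = -4)
v(y, B) = 4 + y
z(W) = 2 (z(W) = -4 + (4 + 2) = -4 + 6 = 2)
(-23 + z(7))*r(-1) = (-23 + 2)*(-2*(-1)³) = -(-42)*(-1) = -21*2 = -42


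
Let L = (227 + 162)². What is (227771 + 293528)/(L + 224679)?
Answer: 521299/376000 ≈ 1.3864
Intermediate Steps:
L = 151321 (L = 389² = 151321)
(227771 + 293528)/(L + 224679) = (227771 + 293528)/(151321 + 224679) = 521299/376000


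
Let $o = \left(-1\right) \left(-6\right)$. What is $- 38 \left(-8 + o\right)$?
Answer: $76$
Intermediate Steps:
$o = 6$
$- 38 \left(-8 + o\right) = - 38 \left(-8 + 6\right) = \left(-38\right) \left(-2\right) = 76$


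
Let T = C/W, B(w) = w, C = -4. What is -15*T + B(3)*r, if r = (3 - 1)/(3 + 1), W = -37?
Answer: -9/74 ≈ -0.12162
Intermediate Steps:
r = ½ (r = 2/4 = 2*(¼) = ½ ≈ 0.50000)
T = 4/37 (T = -4/(-37) = -4*(-1/37) = 4/37 ≈ 0.10811)
-15*T + B(3)*r = -15*4/37 + 3*(½) = -60/37 + 3/2 = -9/74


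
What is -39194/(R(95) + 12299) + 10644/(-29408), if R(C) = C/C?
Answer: -80221147/22607400 ≈ -3.5484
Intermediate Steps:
R(C) = 1
-39194/(R(95) + 12299) + 10644/(-29408) = -39194/(1 + 12299) + 10644/(-29408) = -39194/12300 + 10644*(-1/29408) = -39194*1/12300 - 2661/7352 = -19597/6150 - 2661/7352 = -80221147/22607400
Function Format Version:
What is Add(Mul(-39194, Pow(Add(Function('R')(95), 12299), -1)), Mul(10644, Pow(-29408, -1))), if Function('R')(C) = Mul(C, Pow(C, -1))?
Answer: Rational(-80221147, 22607400) ≈ -3.5484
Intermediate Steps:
Function('R')(C) = 1
Add(Mul(-39194, Pow(Add(Function('R')(95), 12299), -1)), Mul(10644, Pow(-29408, -1))) = Add(Mul(-39194, Pow(Add(1, 12299), -1)), Mul(10644, Pow(-29408, -1))) = Add(Mul(-39194, Pow(12300, -1)), Mul(10644, Rational(-1, 29408))) = Add(Mul(-39194, Rational(1, 12300)), Rational(-2661, 7352)) = Add(Rational(-19597, 6150), Rational(-2661, 7352)) = Rational(-80221147, 22607400)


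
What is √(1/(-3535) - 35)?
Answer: I*√437371410/3535 ≈ 5.9161*I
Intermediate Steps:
√(1/(-3535) - 35) = √(-1/3535 - 35) = √(-123726/3535) = I*√437371410/3535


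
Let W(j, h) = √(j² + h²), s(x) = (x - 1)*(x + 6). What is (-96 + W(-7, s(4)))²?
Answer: (96 - √949)² ≈ 4250.3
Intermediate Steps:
s(x) = (-1 + x)*(6 + x)
W(j, h) = √(h² + j²)
(-96 + W(-7, s(4)))² = (-96 + √((-6 + 4² + 5*4)² + (-7)²))² = (-96 + √((-6 + 16 + 20)² + 49))² = (-96 + √(30² + 49))² = (-96 + √(900 + 49))² = (-96 + √949)²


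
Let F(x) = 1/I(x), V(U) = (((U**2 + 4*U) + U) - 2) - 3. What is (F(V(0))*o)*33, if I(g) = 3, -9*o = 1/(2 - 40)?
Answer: 11/342 ≈ 0.032164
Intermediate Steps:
o = 1/342 (o = -1/(9*(2 - 40)) = -1/9/(-38) = -1/9*(-1/38) = 1/342 ≈ 0.0029240)
V(U) = -5 + U**2 + 5*U (V(U) = ((U**2 + 5*U) - 2) - 3 = (-2 + U**2 + 5*U) - 3 = -5 + U**2 + 5*U)
F(x) = 1/3
(F(V(0))*o)*33 = ((1/3)*(1/342))*33 = (1/1026)*33 = 11/342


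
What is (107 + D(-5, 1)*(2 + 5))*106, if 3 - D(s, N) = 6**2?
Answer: -13144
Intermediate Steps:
D(s, N) = -33 (D(s, N) = 3 - 1*6**2 = 3 - 1*36 = 3 - 36 = -33)
(107 + D(-5, 1)*(2 + 5))*106 = (107 - 33*(2 + 5))*106 = (107 - 33*7)*106 = (107 - 231)*106 = -124*106 = -13144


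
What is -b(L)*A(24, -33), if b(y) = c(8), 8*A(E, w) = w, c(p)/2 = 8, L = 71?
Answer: 66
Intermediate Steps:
c(p) = 16 (c(p) = 2*8 = 16)
A(E, w) = w/8
b(y) = 16
-b(L)*A(24, -33) = -16*(1/8)*(-33) = -16*(-33)/8 = -1*(-66) = 66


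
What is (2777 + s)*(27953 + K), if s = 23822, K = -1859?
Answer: 694074306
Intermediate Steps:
(2777 + s)*(27953 + K) = (2777 + 23822)*(27953 - 1859) = 26599*26094 = 694074306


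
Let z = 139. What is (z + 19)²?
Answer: 24964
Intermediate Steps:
(z + 19)² = (139 + 19)² = 158² = 24964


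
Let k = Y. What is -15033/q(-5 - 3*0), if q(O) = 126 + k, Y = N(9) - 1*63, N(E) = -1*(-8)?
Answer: -15033/71 ≈ -211.73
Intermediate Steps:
N(E) = 8
Y = -55 (Y = 8 - 1*63 = 8 - 63 = -55)
k = -55
q(O) = 71 (q(O) = 126 - 55 = 71)
-15033/q(-5 - 3*0) = -15033/71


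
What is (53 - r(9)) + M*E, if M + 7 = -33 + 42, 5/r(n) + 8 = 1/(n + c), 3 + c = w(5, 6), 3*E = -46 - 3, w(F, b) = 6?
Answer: 1195/57 ≈ 20.965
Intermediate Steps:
E = -49/3 (E = (-46 - 3)/3 = (⅓)*(-49) = -49/3 ≈ -16.333)
c = 3 (c = -3 + 6 = 3)
r(n) = 5/(-8 + 1/(3 + n)) (r(n) = 5/(-8 + 1/(n + 3)) = 5/(-8 + 1/(3 + n)))
M = 2 (M = -7 + (-33 + 42) = -7 + 9 = 2)
(53 - r(9)) + M*E = (53 - 5*(-3 - 1*9)/(23 + 8*9)) + 2*(-49/3) = (53 - 5*(-3 - 9)/(23 + 72)) - 98/3 = (53 - 5*(-12)/95) - 98/3 = (53 - 1*(-12/19)) - 98/3 = (53 + 12/19) - 98/3 = 1019/19 - 98/3 = 1195/57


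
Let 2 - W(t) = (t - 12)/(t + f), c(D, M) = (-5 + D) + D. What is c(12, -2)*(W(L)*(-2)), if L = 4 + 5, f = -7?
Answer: -133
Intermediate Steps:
L = 9
c(D, M) = -5 + 2*D
W(t) = 2 - (-12 + t)/(-7 + t) (W(t) = 2 - (t - 12)/(t - 7) = 2 - (-12 + t)/(-7 + t))
c(12, -2)*(W(L)*(-2)) = (-5 + 2*12)*(((-2 + 9)/(-7 + 9))*(-2)) = (-5 + 24)*((7/2)*(-2)) = 19*(((½)*7)*(-2)) = 19*((7/2)*(-2)) = 19*(-7) = -133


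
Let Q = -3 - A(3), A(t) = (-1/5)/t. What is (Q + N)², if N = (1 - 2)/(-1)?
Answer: 841/225 ≈ 3.7378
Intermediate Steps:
A(t) = -1/(5*t) (A(t) = (-1*⅕)/t = -1/(5*t))
Q = -44/15 (Q = -3 - (-1)/(5*3) = -3 - 1*(-1/15) = -3 + 1/15 = -44/15 ≈ -2.9333)
N = 1 (N = -1*(-1) = 1)
(Q + N)² = (-44/15 + 1)² = (-29/15)² = 841/225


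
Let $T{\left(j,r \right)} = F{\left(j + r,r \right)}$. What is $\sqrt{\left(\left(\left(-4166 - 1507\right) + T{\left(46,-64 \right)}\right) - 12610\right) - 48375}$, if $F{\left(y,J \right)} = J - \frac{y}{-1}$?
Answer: $2 i \sqrt{16685} \approx 258.34 i$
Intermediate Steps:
$F{\left(y,J \right)} = J + y$ ($F{\left(y,J \right)} = J - y \left(-1\right) = J - - y = J + y$)
$T{\left(j,r \right)} = j + 2 r$ ($T{\left(j,r \right)} = r + \left(j + r\right) = j + 2 r$)
$\sqrt{\left(\left(\left(-4166 - 1507\right) + T{\left(46,-64 \right)}\right) - 12610\right) - 48375} = \sqrt{\left(\left(\left(-4166 - 1507\right) + \left(46 + 2 \left(-64\right)\right)\right) - 12610\right) - 48375} = \sqrt{\left(\left(\left(-4166 - 1507\right) + \left(46 - 128\right)\right) - 12610\right) - 48375} = \sqrt{\left(\left(-5673 - 82\right) - 12610\right) - 48375} = \sqrt{\left(-5755 - 12610\right) - 48375} = \sqrt{-18365 - 48375} = \sqrt{-66740} = 2 i \sqrt{16685}$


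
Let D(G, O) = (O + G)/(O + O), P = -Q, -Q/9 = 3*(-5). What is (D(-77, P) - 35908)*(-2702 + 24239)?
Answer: -11600005282/15 ≈ -7.7333e+8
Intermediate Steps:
Q = 135 (Q = -27*(-5) = -9*(-15) = 135)
P = -135 (P = -1*135 = -135)
D(G, O) = (G + O)/(2*O) (D(G, O) = (G + O)/((2*O)) = (G + O)*(1/(2*O)) = (G + O)/(2*O))
(D(-77, P) - 35908)*(-2702 + 24239) = ((½)*(-77 - 135)/(-135) - 35908)*(-2702 + 24239) = ((½)*(-1/135)*(-212) - 35908)*21537 = (106/135 - 35908)*21537 = -4847474/135*21537 = -11600005282/15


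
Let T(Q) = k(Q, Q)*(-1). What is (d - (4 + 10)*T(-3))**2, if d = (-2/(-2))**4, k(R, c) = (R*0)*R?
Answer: 1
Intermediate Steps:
k(R, c) = 0 (k(R, c) = 0*R = 0)
d = 1 (d = (-2*(-1/2))**4 = 1**4 = 1)
T(Q) = 0 (T(Q) = 0*(-1) = 0)
(d - (4 + 10)*T(-3))**2 = (1 - (4 + 10)*0)**2 = (1 - 14*0)**2 = (1 - 1*0)**2 = (1 + 0)**2 = 1**2 = 1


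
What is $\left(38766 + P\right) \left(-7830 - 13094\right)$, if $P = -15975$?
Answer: $-476878884$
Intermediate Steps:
$\left(38766 + P\right) \left(-7830 - 13094\right) = \left(38766 - 15975\right) \left(-7830 - 13094\right) = 22791 \left(-20924\right) = -476878884$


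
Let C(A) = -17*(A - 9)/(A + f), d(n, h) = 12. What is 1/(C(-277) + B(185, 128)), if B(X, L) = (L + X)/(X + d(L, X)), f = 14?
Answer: -51811/875495 ≈ -0.059179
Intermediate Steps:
C(A) = -17*(-9 + A)/(14 + A) (C(A) = -17*(A - 9)/(A + 14) = -17*(-9 + A)/(14 + A))
B(X, L) = (L + X)/(12 + X) (B(X, L) = (L + X)/(X + 12) = (L + X)/(12 + X))
1/(C(-277) + B(185, 128)) = 1/(17*(9 - 1*(-277))/(14 - 277) + (128 + 185)/(12 + 185)) = 1/(17*(9 + 277)/(-263) + 313/197) = 1/(17*(-1/263)*286 + (1/197)*313) = 1/(-4862/263 + 313/197) = 1/(-875495/51811) = -51811/875495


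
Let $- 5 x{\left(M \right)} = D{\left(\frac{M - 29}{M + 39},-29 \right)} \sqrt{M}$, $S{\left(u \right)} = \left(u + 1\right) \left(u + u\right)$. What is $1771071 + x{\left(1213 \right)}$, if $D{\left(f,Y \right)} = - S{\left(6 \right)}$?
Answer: $1771071 + \frac{84 \sqrt{1213}}{5} \approx 1.7717 \cdot 10^{6}$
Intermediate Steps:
$S{\left(u \right)} = 2 u \left(1 + u\right)$ ($S{\left(u \right)} = \left(1 + u\right) 2 u = 2 u \left(1 + u\right)$)
$D{\left(f,Y \right)} = -84$ ($D{\left(f,Y \right)} = - 2 \cdot 6 \left(1 + 6\right) = - 2 \cdot 6 \cdot 7 = \left(-1\right) 84 = -84$)
$x{\left(M \right)} = \frac{84 \sqrt{M}}{5}$ ($x{\left(M \right)} = - \frac{\left(-84\right) \sqrt{M}}{5} = \frac{84 \sqrt{M}}{5}$)
$1771071 + x{\left(1213 \right)} = 1771071 + \frac{84 \sqrt{1213}}{5}$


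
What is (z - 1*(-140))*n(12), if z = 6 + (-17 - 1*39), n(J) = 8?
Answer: 720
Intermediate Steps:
z = -50 (z = 6 + (-17 - 39) = 6 - 56 = -50)
(z - 1*(-140))*n(12) = (-50 - 1*(-140))*8 = (-50 + 140)*8 = 90*8 = 720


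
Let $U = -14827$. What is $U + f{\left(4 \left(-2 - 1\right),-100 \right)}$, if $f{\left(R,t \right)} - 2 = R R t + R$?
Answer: $-29237$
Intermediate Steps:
$f{\left(R,t \right)} = 2 + R + t R^{2}$ ($f{\left(R,t \right)} = 2 + \left(R R t + R\right) = 2 + \left(R^{2} t + R\right) = 2 + \left(t R^{2} + R\right) = 2 + \left(R + t R^{2}\right) = 2 + R + t R^{2}$)
$U + f{\left(4 \left(-2 - 1\right),-100 \right)} = -14827 + \left(2 + 4 \left(-2 - 1\right) - 100 \left(4 \left(-2 - 1\right)\right)^{2}\right) = -14827 + \left(2 + 4 \left(-3\right) - 100 \left(4 \left(-3\right)\right)^{2}\right) = -14827 - \left(10 + 14400\right) = -14827 - 14410 = -29237$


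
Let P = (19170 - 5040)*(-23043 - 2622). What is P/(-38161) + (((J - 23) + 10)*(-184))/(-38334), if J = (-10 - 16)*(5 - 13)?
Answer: 2317176371830/243810629 ≈ 9504.0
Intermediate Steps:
J = 208 (J = -26*(-8) = 208)
P = -362646450 (P = 14130*(-25665) = -362646450)
P/(-38161) + (((J - 23) + 10)*(-184))/(-38334) = -362646450/(-38161) + (((208 - 23) + 10)*(-184))/(-38334) = -362646450*(-1/38161) + ((185 + 10)*(-184))*(-1/38334) = 362646450/38161 + (195*(-184))*(-1/38334) = 362646450/38161 - 35880*(-1/38334) = 362646450/38161 + 5980/6389 = 2317176371830/243810629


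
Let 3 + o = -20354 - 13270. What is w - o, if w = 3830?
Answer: 37457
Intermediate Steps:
o = -33627 (o = -3 + (-20354 - 13270) = -3 - 33624 = -33627)
w - o = 3830 - 1*(-33627) = 3830 + 33627 = 37457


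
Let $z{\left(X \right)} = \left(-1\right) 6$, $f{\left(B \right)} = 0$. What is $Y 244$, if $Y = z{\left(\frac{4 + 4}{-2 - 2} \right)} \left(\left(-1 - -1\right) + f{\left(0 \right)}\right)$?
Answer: $0$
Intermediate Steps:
$z{\left(X \right)} = -6$
$Y = 0$ ($Y = - 6 \left(\left(-1 - -1\right) + 0\right) = - 6 \left(\left(-1 + 1\right) + 0\right) = - 6 \left(0 + 0\right) = \left(-6\right) 0 = 0$)
$Y 244 = 0 \cdot 244 = 0$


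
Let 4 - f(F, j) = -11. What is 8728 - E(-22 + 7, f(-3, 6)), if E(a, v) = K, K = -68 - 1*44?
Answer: 8840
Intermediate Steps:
K = -112 (K = -68 - 44 = -112)
f(F, j) = 15 (f(F, j) = 4 - 1*(-11) = 4 + 11 = 15)
E(a, v) = -112
8728 - E(-22 + 7, f(-3, 6)) = 8728 - 1*(-112) = 8728 + 112 = 8840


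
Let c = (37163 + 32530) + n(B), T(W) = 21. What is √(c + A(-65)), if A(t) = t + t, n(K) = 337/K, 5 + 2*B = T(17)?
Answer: √1113682/4 ≈ 263.83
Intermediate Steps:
B = 8 (B = -5/2 + (½)*21 = -5/2 + 21/2 = 8)
A(t) = 2*t
c = 557881/8 (c = (37163 + 32530) + 337/8 = 69693 + 337*(⅛) = 69693 + 337/8 = 557881/8 ≈ 69735.)
√(c + A(-65)) = √(557881/8 + 2*(-65)) = √(557881/8 - 130) = √(556841/8) = √1113682/4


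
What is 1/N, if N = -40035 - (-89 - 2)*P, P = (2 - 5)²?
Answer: -1/39216 ≈ -2.5500e-5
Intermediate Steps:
P = 9 (P = (-3)² = 9)
N = -39216 (N = -40035 - (-89 - 2)*9 = -40035 - (-91)*9 = -40035 - 1*(-819) = -40035 + 819 = -39216)
1/N = 1/(-39216) = -1/39216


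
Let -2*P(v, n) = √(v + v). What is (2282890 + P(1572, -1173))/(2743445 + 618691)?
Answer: 1141445/1681068 - √786/3362136 ≈ 0.67899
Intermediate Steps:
P(v, n) = -√2*√v/2 (P(v, n) = -√(v + v)/2 = -√2*√v/2)
(2282890 + P(1572, -1173))/(2743445 + 618691) = (2282890 - √2*√1572/2)/(2743445 + 618691) = (2282890 - √2*2*√393/2)/3362136 = (2282890 - √786)*(1/3362136) = 1141445/1681068 - √786/3362136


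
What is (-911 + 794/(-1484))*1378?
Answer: -8792667/7 ≈ -1.2561e+6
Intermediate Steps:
(-911 + 794/(-1484))*1378 = (-911 + 794*(-1/1484))*1378 = (-911 - 397/742)*1378 = -676359/742*1378 = -8792667/7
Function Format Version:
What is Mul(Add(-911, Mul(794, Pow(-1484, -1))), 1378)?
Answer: Rational(-8792667, 7) ≈ -1.2561e+6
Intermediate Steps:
Mul(Add(-911, Mul(794, Pow(-1484, -1))), 1378) = Mul(Add(-911, Mul(794, Rational(-1, 1484))), 1378) = Mul(Add(-911, Rational(-397, 742)), 1378) = Mul(Rational(-676359, 742), 1378) = Rational(-8792667, 7)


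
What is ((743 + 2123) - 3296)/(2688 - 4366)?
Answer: 215/839 ≈ 0.25626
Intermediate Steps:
((743 + 2123) - 3296)/(2688 - 4366) = (2866 - 3296)/(-1678) = -430*(-1/1678) = 215/839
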